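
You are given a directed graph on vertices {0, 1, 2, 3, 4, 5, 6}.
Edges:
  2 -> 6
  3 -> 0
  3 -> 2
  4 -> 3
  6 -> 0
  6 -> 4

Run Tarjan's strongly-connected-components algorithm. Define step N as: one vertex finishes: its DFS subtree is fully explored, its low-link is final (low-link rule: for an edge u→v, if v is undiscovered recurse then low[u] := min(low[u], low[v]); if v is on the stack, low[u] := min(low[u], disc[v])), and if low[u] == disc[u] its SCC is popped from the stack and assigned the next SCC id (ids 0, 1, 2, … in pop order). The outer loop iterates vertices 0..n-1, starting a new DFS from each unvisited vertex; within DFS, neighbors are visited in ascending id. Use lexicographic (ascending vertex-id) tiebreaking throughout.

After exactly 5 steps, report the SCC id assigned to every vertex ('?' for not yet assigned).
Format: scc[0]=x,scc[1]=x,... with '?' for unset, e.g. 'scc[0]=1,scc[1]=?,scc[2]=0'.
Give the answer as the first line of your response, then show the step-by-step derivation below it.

scc[0]=0,scc[1]=1,scc[2]=?,scc[3]=?,scc[4]=?,scc[5]=?,scc[6]=?

step 1: low=(low[0]=0,low[1]=?,low[2]=?,low[3]=?,low[4]=?,low[5]=?,low[6]=?); scc=(scc[0]=0,scc[1]=?,scc[2]=?,scc[3]=?,scc[4]=?,scc[5]=?,scc[6]=?)
step 2: low=(low[0]=0,low[1]=1,low[2]=?,low[3]=?,low[4]=?,low[5]=?,low[6]=?); scc=(scc[0]=0,scc[1]=1,scc[2]=?,scc[3]=?,scc[4]=?,scc[5]=?,scc[6]=?)
step 3: low=(low[0]=0,low[1]=1,low[2]=2,low[3]=2,low[4]=4,low[5]=?,low[6]=3); scc=(scc[0]=0,scc[1]=1,scc[2]=?,scc[3]=?,scc[4]=?,scc[5]=?,scc[6]=?)
step 4: low=(low[0]=0,low[1]=1,low[2]=2,low[3]=2,low[4]=2,low[5]=?,low[6]=3); scc=(scc[0]=0,scc[1]=1,scc[2]=?,scc[3]=?,scc[4]=?,scc[5]=?,scc[6]=?)
step 5: low=(low[0]=0,low[1]=1,low[2]=2,low[3]=2,low[4]=2,low[5]=?,low[6]=2); scc=(scc[0]=0,scc[1]=1,scc[2]=?,scc[3]=?,scc[4]=?,scc[5]=?,scc[6]=?)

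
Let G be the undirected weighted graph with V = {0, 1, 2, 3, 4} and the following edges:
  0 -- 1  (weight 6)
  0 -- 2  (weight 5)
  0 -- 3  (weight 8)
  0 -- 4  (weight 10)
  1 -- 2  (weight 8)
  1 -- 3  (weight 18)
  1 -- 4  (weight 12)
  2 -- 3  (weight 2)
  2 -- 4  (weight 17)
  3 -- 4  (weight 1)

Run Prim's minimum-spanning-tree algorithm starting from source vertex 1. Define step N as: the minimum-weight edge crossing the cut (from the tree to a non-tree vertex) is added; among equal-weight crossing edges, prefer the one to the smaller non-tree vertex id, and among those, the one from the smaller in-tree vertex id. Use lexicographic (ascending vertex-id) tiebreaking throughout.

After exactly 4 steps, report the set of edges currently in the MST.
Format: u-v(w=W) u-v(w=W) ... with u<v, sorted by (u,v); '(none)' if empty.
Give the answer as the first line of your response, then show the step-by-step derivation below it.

0-1(w=6) 0-2(w=5) 2-3(w=2) 3-4(w=1)

step 1: add edge 0-1 (w=6); MST = {0-1(w=6)}
step 2: add edge 0-2 (w=5); MST = {0-1(w=6) 0-2(w=5)}
step 3: add edge 2-3 (w=2); MST = {0-1(w=6) 0-2(w=5) 2-3(w=2)}
step 4: add edge 3-4 (w=1); MST = {0-1(w=6) 0-2(w=5) 2-3(w=2) 3-4(w=1)}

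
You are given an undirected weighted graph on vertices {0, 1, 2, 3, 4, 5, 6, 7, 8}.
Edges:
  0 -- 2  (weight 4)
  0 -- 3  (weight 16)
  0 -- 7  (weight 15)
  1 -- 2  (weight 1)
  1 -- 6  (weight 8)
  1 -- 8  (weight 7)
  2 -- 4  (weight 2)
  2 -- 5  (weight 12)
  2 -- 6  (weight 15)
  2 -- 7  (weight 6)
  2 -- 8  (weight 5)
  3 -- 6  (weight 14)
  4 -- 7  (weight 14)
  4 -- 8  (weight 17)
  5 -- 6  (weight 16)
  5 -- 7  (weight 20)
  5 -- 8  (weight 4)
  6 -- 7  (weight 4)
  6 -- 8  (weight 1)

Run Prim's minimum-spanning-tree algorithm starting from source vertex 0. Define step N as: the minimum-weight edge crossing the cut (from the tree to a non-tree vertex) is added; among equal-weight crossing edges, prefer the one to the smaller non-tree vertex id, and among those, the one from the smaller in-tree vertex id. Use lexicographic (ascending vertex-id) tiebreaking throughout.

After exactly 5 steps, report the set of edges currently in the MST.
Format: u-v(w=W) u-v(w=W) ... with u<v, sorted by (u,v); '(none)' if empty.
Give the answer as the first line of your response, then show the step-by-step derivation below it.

0-2(w=4) 1-2(w=1) 2-4(w=2) 2-8(w=5) 6-8(w=1)

step 1: add edge 0-2 (w=4); MST = {0-2(w=4)}
step 2: add edge 1-2 (w=1); MST = {0-2(w=4) 1-2(w=1)}
step 3: add edge 2-4 (w=2); MST = {0-2(w=4) 1-2(w=1) 2-4(w=2)}
step 4: add edge 2-8 (w=5); MST = {0-2(w=4) 1-2(w=1) 2-4(w=2) 2-8(w=5)}
step 5: add edge 6-8 (w=1); MST = {0-2(w=4) 1-2(w=1) 2-4(w=2) 2-8(w=5) 6-8(w=1)}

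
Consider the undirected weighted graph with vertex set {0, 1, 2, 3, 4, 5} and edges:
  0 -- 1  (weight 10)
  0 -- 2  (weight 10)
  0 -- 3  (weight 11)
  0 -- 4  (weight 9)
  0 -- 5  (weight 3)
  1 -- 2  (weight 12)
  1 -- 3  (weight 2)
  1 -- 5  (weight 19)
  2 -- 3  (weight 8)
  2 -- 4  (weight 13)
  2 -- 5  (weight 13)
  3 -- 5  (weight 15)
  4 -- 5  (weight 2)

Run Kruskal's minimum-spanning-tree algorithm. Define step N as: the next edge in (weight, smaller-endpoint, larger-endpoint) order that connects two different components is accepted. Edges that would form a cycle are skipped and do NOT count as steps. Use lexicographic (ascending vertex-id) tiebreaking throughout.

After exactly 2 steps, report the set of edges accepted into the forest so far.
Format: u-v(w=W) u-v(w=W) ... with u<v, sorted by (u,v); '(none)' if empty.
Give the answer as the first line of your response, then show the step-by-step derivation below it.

1-3(w=2) 4-5(w=2)

step 1: add edge 1-3 (w=2); MST = {1-3(w=2)}
step 2: add edge 4-5 (w=2); MST = {1-3(w=2) 4-5(w=2)}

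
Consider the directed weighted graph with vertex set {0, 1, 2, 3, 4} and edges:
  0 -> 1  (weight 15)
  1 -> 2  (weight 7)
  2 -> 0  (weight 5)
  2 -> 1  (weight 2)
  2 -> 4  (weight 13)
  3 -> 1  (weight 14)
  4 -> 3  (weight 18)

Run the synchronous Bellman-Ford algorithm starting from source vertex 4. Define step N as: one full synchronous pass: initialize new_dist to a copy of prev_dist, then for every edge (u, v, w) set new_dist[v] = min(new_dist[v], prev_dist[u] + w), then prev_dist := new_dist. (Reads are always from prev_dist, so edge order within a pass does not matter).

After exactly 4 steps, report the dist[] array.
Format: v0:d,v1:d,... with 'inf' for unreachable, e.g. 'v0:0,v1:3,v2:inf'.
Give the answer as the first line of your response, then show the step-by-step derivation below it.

v0:44,v1:32,v2:39,v3:18,v4:0

step 1: dist = v0:inf,v1:inf,v2:inf,v3:18,v4:0
step 2: dist = v0:inf,v1:32,v2:inf,v3:18,v4:0
step 3: dist = v0:inf,v1:32,v2:39,v3:18,v4:0
step 4: dist = v0:44,v1:32,v2:39,v3:18,v4:0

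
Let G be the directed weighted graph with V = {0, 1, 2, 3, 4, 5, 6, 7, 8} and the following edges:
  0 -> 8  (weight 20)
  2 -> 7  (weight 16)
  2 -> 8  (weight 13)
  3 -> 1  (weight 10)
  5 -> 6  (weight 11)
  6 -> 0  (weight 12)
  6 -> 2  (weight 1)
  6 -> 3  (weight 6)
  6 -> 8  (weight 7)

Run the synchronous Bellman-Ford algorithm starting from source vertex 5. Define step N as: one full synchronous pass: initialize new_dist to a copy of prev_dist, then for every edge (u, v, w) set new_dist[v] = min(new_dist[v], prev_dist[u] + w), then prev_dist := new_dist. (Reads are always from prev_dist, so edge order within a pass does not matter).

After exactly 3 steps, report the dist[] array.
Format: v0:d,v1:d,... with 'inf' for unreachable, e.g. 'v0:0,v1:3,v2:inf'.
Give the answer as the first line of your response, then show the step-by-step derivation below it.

v0:23,v1:27,v2:12,v3:17,v4:inf,v5:0,v6:11,v7:28,v8:18

step 1: dist = v0:inf,v1:inf,v2:inf,v3:inf,v4:inf,v5:0,v6:11,v7:inf,v8:inf
step 2: dist = v0:23,v1:inf,v2:12,v3:17,v4:inf,v5:0,v6:11,v7:inf,v8:18
step 3: dist = v0:23,v1:27,v2:12,v3:17,v4:inf,v5:0,v6:11,v7:28,v8:18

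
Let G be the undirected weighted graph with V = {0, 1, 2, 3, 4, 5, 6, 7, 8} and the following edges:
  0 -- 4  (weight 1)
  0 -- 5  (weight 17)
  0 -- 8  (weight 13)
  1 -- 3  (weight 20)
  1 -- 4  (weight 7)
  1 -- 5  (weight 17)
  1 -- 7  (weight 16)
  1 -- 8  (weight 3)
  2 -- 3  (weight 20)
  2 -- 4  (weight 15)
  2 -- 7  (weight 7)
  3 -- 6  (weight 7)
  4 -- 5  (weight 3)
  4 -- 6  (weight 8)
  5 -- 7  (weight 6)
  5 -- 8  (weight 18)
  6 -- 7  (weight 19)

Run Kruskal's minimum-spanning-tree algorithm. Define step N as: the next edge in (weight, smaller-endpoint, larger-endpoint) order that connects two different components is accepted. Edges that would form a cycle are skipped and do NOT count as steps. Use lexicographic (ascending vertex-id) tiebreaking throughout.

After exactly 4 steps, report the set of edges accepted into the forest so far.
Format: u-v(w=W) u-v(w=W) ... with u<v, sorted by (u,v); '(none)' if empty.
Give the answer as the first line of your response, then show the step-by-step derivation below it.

0-4(w=1) 1-8(w=3) 4-5(w=3) 5-7(w=6)

step 1: add edge 0-4 (w=1); MST = {0-4(w=1)}
step 2: add edge 1-8 (w=3); MST = {0-4(w=1) 1-8(w=3)}
step 3: add edge 4-5 (w=3); MST = {0-4(w=1) 1-8(w=3) 4-5(w=3)}
step 4: add edge 5-7 (w=6); MST = {0-4(w=1) 1-8(w=3) 4-5(w=3) 5-7(w=6)}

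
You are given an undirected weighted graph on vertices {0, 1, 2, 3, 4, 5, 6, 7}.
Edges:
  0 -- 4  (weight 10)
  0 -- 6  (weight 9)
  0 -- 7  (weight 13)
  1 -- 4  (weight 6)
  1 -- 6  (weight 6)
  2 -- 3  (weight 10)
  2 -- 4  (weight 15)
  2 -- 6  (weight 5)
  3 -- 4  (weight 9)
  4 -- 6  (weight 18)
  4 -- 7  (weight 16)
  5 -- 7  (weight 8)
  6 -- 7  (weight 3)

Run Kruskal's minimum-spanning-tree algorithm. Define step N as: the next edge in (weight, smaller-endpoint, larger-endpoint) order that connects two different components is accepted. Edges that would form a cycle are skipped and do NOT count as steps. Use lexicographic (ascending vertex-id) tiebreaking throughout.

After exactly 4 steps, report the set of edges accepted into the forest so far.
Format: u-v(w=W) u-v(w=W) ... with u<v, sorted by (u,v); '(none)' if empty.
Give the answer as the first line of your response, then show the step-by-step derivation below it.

1-4(w=6) 1-6(w=6) 2-6(w=5) 6-7(w=3)

step 1: add edge 6-7 (w=3); MST = {6-7(w=3)}
step 2: add edge 2-6 (w=5); MST = {2-6(w=5) 6-7(w=3)}
step 3: add edge 1-4 (w=6); MST = {1-4(w=6) 2-6(w=5) 6-7(w=3)}
step 4: add edge 1-6 (w=6); MST = {1-4(w=6) 1-6(w=6) 2-6(w=5) 6-7(w=3)}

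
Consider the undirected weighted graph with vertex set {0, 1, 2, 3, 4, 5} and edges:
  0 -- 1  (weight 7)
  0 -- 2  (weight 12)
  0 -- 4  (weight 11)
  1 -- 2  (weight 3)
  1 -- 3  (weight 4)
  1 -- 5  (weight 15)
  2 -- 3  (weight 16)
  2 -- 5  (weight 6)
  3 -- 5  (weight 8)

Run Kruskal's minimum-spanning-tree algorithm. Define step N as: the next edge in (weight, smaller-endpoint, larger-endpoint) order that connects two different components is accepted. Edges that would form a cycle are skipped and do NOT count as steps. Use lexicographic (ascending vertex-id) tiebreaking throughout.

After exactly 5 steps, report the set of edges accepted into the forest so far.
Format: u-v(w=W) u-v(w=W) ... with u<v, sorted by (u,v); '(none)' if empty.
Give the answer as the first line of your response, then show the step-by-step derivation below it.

0-1(w=7) 0-4(w=11) 1-2(w=3) 1-3(w=4) 2-5(w=6)

step 1: add edge 1-2 (w=3); MST = {1-2(w=3)}
step 2: add edge 1-3 (w=4); MST = {1-2(w=3) 1-3(w=4)}
step 3: add edge 2-5 (w=6); MST = {1-2(w=3) 1-3(w=4) 2-5(w=6)}
step 4: add edge 0-1 (w=7); MST = {0-1(w=7) 1-2(w=3) 1-3(w=4) 2-5(w=6)}
step 5: add edge 0-4 (w=11); MST = {0-1(w=7) 0-4(w=11) 1-2(w=3) 1-3(w=4) 2-5(w=6)}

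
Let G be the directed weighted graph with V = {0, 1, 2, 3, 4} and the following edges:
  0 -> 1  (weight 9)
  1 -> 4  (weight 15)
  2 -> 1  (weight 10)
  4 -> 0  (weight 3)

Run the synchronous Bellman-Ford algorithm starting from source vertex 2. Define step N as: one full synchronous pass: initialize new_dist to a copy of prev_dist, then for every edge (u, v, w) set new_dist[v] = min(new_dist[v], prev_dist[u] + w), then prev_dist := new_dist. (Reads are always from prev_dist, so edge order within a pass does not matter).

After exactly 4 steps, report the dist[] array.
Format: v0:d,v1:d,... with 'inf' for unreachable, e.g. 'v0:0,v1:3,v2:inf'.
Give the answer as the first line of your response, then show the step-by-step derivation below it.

v0:28,v1:10,v2:0,v3:inf,v4:25

step 1: dist = v0:inf,v1:10,v2:0,v3:inf,v4:inf
step 2: dist = v0:inf,v1:10,v2:0,v3:inf,v4:25
step 3: dist = v0:28,v1:10,v2:0,v3:inf,v4:25
step 4: dist = v0:28,v1:10,v2:0,v3:inf,v4:25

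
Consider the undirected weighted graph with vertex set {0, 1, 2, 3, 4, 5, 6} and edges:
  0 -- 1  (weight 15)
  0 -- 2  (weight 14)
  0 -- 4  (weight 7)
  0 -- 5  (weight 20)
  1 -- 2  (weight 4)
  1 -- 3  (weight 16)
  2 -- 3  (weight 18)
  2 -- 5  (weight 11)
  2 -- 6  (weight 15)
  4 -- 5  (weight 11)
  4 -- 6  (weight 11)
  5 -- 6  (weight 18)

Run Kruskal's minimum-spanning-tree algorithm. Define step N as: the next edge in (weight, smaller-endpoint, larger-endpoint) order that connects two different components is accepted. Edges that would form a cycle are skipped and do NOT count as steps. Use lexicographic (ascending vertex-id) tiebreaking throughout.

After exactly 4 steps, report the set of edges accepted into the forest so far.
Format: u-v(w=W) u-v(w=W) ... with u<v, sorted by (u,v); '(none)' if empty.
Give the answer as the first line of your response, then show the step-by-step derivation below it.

0-4(w=7) 1-2(w=4) 2-5(w=11) 4-5(w=11)

step 1: add edge 1-2 (w=4); MST = {1-2(w=4)}
step 2: add edge 0-4 (w=7); MST = {0-4(w=7) 1-2(w=4)}
step 3: add edge 2-5 (w=11); MST = {0-4(w=7) 1-2(w=4) 2-5(w=11)}
step 4: add edge 4-5 (w=11); MST = {0-4(w=7) 1-2(w=4) 2-5(w=11) 4-5(w=11)}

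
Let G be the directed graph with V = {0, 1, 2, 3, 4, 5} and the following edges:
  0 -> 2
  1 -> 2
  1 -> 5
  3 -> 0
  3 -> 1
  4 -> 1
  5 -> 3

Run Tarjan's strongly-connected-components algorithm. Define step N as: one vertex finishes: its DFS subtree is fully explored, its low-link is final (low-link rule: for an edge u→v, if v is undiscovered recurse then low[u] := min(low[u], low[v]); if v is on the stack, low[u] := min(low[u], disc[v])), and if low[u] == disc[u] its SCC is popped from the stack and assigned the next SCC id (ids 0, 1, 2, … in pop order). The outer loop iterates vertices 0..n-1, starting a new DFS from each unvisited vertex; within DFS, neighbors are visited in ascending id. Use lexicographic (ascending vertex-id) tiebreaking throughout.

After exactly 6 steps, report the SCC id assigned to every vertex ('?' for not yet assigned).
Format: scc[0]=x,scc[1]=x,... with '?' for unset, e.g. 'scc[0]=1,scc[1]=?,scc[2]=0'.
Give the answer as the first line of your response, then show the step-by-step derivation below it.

scc[0]=1,scc[1]=2,scc[2]=0,scc[3]=2,scc[4]=3,scc[5]=2

step 1: low=(low[0]=0,low[1]=?,low[2]=1,low[3]=?,low[4]=?,low[5]=?); scc=(scc[0]=?,scc[1]=?,scc[2]=0,scc[3]=?,scc[4]=?,scc[5]=?)
step 2: low=(low[0]=0,low[1]=?,low[2]=1,low[3]=?,low[4]=?,low[5]=?); scc=(scc[0]=1,scc[1]=?,scc[2]=0,scc[3]=?,scc[4]=?,scc[5]=?)
step 3: low=(low[0]=0,low[1]=2,low[2]=1,low[3]=2,low[4]=?,low[5]=3); scc=(scc[0]=1,scc[1]=?,scc[2]=0,scc[3]=?,scc[4]=?,scc[5]=?)
step 4: low=(low[0]=0,low[1]=2,low[2]=1,low[3]=2,low[4]=?,low[5]=2); scc=(scc[0]=1,scc[1]=?,scc[2]=0,scc[3]=?,scc[4]=?,scc[5]=?)
step 5: low=(low[0]=0,low[1]=2,low[2]=1,low[3]=2,low[4]=?,low[5]=2); scc=(scc[0]=1,scc[1]=2,scc[2]=0,scc[3]=2,scc[4]=?,scc[5]=2)
step 6: low=(low[0]=0,low[1]=2,low[2]=1,low[3]=2,low[4]=5,low[5]=2); scc=(scc[0]=1,scc[1]=2,scc[2]=0,scc[3]=2,scc[4]=3,scc[5]=2)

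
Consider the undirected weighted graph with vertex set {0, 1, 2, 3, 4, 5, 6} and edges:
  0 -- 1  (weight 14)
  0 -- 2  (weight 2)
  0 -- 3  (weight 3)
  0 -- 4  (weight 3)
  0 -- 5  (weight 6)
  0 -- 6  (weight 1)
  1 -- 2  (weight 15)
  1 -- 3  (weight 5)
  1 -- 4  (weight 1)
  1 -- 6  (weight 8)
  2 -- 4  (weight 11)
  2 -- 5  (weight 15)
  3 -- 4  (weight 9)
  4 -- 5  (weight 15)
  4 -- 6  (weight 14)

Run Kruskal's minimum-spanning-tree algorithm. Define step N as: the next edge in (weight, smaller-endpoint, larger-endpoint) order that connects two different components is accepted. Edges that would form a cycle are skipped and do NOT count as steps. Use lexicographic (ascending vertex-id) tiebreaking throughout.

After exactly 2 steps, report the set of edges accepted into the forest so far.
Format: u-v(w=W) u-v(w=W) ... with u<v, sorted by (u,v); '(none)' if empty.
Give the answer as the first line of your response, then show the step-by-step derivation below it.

0-6(w=1) 1-4(w=1)

step 1: add edge 0-6 (w=1); MST = {0-6(w=1)}
step 2: add edge 1-4 (w=1); MST = {0-6(w=1) 1-4(w=1)}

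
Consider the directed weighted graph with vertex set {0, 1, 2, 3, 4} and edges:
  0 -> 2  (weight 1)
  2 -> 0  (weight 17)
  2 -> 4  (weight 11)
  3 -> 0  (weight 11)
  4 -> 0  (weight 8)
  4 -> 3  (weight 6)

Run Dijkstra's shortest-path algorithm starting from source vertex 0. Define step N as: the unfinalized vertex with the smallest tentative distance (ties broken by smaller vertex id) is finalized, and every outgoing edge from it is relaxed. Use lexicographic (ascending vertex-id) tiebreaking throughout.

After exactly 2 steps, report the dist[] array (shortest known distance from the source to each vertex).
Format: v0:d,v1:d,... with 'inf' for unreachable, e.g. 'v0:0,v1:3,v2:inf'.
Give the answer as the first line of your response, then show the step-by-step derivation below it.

v0:0,v1:inf,v2:1,v3:inf,v4:12

step 1: dist = v0:0,v1:inf,v2:1,v3:inf,v4:inf
step 2: dist = v0:0,v1:inf,v2:1,v3:inf,v4:12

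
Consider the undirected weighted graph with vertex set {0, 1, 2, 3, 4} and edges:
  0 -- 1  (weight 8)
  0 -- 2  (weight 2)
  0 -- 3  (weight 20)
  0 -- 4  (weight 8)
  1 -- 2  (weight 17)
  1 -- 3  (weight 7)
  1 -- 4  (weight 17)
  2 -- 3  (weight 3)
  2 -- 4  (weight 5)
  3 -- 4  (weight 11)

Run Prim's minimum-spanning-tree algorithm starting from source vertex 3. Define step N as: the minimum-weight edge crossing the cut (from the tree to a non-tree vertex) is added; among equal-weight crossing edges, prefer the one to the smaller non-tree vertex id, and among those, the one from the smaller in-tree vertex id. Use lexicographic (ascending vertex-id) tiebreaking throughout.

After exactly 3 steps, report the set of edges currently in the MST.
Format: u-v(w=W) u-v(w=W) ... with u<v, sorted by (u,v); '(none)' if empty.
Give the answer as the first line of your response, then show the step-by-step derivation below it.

0-2(w=2) 2-3(w=3) 2-4(w=5)

step 1: add edge 2-3 (w=3); MST = {2-3(w=3)}
step 2: add edge 0-2 (w=2); MST = {0-2(w=2) 2-3(w=3)}
step 3: add edge 2-4 (w=5); MST = {0-2(w=2) 2-3(w=3) 2-4(w=5)}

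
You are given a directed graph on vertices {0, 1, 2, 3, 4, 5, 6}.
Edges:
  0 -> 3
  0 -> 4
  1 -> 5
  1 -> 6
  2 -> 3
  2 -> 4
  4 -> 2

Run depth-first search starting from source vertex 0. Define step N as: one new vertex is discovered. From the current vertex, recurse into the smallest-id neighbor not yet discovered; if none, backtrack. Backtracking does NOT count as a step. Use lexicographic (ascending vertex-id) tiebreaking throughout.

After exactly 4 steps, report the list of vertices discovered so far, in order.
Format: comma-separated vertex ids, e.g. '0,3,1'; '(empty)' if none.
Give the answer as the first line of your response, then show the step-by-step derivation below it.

0,3,4,2

step 1: discover 0; path=0; order=0
step 2: discover 3; path=0>3; order=0,3
step 3: discover 4; path=0>4; order=0,3,4
step 4: discover 2; path=0>4>2; order=0,3,4,2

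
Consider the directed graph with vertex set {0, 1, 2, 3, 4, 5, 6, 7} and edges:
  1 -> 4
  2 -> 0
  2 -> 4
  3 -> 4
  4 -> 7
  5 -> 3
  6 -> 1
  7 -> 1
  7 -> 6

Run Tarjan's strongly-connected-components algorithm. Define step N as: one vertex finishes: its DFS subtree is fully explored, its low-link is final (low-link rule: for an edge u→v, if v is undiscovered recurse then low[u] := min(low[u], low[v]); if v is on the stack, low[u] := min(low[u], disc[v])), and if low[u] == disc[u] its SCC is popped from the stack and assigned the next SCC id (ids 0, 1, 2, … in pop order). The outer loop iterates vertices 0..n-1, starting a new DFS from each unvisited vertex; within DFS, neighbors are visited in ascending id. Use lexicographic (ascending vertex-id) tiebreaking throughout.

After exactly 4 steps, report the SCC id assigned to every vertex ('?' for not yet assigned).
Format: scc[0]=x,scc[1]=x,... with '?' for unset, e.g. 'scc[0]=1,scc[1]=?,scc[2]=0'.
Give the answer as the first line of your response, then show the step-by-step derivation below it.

scc[0]=0,scc[1]=?,scc[2]=?,scc[3]=?,scc[4]=?,scc[5]=?,scc[6]=?,scc[7]=?

step 1: low=(low[0]=0,low[1]=?,low[2]=?,low[3]=?,low[4]=?,low[5]=?,low[6]=?,low[7]=?); scc=(scc[0]=0,scc[1]=?,scc[2]=?,scc[3]=?,scc[4]=?,scc[5]=?,scc[6]=?,scc[7]=?)
step 2: low=(low[0]=0,low[1]=1,low[2]=?,low[3]=?,low[4]=2,low[5]=?,low[6]=1,low[7]=1); scc=(scc[0]=0,scc[1]=?,scc[2]=?,scc[3]=?,scc[4]=?,scc[5]=?,scc[6]=?,scc[7]=?)
step 3: low=(low[0]=0,low[1]=1,low[2]=?,low[3]=?,low[4]=2,low[5]=?,low[6]=1,low[7]=1); scc=(scc[0]=0,scc[1]=?,scc[2]=?,scc[3]=?,scc[4]=?,scc[5]=?,scc[6]=?,scc[7]=?)
step 4: low=(low[0]=0,low[1]=1,low[2]=?,low[3]=?,low[4]=1,low[5]=?,low[6]=1,low[7]=1); scc=(scc[0]=0,scc[1]=?,scc[2]=?,scc[3]=?,scc[4]=?,scc[5]=?,scc[6]=?,scc[7]=?)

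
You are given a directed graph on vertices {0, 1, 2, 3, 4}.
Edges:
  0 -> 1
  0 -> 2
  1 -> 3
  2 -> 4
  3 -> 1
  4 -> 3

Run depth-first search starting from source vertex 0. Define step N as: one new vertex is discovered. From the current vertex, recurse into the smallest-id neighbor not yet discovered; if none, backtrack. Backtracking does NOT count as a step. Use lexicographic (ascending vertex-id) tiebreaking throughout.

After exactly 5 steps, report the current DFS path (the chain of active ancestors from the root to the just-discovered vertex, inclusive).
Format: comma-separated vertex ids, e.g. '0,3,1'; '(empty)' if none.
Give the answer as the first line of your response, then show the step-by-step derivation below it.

0,2,4

step 1: discover 0; path=0; order=0
step 2: discover 1; path=0>1; order=0,1
step 3: discover 3; path=0>1>3; order=0,1,3
step 4: discover 2; path=0>2; order=0,1,3,2
step 5: discover 4; path=0>2>4; order=0,1,3,2,4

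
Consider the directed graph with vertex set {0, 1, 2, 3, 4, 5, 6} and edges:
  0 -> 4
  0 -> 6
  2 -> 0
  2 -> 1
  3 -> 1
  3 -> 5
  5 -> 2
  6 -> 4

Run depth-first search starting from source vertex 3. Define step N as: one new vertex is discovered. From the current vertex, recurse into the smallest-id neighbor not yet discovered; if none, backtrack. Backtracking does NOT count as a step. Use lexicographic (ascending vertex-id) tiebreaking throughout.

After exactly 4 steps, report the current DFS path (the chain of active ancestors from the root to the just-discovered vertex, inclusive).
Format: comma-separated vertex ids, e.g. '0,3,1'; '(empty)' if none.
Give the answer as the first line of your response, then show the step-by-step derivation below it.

3,5,2

step 1: discover 3; path=3; order=3
step 2: discover 1; path=3>1; order=3,1
step 3: discover 5; path=3>5; order=3,1,5
step 4: discover 2; path=3>5>2; order=3,1,5,2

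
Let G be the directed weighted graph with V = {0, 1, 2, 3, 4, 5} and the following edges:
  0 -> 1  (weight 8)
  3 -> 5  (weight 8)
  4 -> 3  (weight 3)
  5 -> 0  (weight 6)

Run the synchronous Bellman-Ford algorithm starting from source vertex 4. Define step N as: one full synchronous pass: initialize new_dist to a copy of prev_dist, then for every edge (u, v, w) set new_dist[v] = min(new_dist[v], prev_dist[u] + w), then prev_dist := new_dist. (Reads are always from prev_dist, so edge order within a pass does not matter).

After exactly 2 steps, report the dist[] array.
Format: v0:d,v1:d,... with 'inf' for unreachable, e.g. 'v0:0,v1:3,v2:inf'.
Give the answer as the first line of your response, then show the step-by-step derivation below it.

v0:inf,v1:inf,v2:inf,v3:3,v4:0,v5:11

step 1: dist = v0:inf,v1:inf,v2:inf,v3:3,v4:0,v5:inf
step 2: dist = v0:inf,v1:inf,v2:inf,v3:3,v4:0,v5:11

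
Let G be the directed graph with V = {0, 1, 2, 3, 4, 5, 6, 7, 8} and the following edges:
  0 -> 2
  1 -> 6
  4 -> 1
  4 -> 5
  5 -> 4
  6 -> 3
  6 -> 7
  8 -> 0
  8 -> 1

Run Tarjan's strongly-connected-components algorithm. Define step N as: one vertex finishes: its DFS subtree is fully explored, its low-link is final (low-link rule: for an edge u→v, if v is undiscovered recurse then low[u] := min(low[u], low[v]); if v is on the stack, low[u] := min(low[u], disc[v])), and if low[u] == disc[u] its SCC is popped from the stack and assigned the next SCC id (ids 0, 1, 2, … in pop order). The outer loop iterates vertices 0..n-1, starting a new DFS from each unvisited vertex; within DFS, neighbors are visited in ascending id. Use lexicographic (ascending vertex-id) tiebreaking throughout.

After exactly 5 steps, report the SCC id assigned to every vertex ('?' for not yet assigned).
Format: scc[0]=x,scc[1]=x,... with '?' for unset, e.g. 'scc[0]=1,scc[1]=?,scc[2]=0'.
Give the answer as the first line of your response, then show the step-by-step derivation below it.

scc[0]=1,scc[1]=?,scc[2]=0,scc[3]=2,scc[4]=?,scc[5]=?,scc[6]=4,scc[7]=3,scc[8]=?

step 1: low=(low[0]=0,low[1]=?,low[2]=1,low[3]=?,low[4]=?,low[5]=?,low[6]=?,low[7]=?,low[8]=?); scc=(scc[0]=?,scc[1]=?,scc[2]=0,scc[3]=?,scc[4]=?,scc[5]=?,scc[6]=?,scc[7]=?,scc[8]=?)
step 2: low=(low[0]=0,low[1]=?,low[2]=1,low[3]=?,low[4]=?,low[5]=?,low[6]=?,low[7]=?,low[8]=?); scc=(scc[0]=1,scc[1]=?,scc[2]=0,scc[3]=?,scc[4]=?,scc[5]=?,scc[6]=?,scc[7]=?,scc[8]=?)
step 3: low=(low[0]=0,low[1]=2,low[2]=1,low[3]=4,low[4]=?,low[5]=?,low[6]=3,low[7]=?,low[8]=?); scc=(scc[0]=1,scc[1]=?,scc[2]=0,scc[3]=2,scc[4]=?,scc[5]=?,scc[6]=?,scc[7]=?,scc[8]=?)
step 4: low=(low[0]=0,low[1]=2,low[2]=1,low[3]=4,low[4]=?,low[5]=?,low[6]=3,low[7]=5,low[8]=?); scc=(scc[0]=1,scc[1]=?,scc[2]=0,scc[3]=2,scc[4]=?,scc[5]=?,scc[6]=?,scc[7]=3,scc[8]=?)
step 5: low=(low[0]=0,low[1]=2,low[2]=1,low[3]=4,low[4]=?,low[5]=?,low[6]=3,low[7]=5,low[8]=?); scc=(scc[0]=1,scc[1]=?,scc[2]=0,scc[3]=2,scc[4]=?,scc[5]=?,scc[6]=4,scc[7]=3,scc[8]=?)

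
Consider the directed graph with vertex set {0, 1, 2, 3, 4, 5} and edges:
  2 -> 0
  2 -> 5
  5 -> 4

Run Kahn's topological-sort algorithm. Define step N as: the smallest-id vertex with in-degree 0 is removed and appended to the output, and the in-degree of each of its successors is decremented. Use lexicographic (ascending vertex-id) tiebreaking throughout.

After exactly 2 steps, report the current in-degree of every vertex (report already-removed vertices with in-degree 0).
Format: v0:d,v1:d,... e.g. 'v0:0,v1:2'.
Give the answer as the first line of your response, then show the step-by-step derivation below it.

v0:0,v1:0,v2:0,v3:0,v4:1,v5:0

step 1: output 1; order=[1]; indeg=(1,0,0,0,1,1)
step 2: output 2; order=[1,2]; indeg=(0,0,0,0,1,0)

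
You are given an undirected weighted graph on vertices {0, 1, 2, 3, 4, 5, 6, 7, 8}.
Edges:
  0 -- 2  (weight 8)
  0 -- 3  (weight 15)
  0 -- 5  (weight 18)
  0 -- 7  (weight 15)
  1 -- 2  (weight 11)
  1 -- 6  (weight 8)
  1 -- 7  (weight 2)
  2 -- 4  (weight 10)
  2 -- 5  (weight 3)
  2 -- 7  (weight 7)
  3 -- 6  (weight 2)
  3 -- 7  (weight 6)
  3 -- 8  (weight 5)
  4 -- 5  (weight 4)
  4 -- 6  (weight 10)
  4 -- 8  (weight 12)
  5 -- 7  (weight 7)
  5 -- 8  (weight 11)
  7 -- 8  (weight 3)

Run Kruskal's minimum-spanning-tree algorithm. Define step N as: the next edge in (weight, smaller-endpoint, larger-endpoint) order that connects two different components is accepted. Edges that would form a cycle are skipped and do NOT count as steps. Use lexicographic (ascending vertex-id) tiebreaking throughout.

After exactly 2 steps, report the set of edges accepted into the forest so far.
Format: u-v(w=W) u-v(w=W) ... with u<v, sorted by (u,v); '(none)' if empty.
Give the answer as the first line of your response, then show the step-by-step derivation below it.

1-7(w=2) 3-6(w=2)

step 1: add edge 1-7 (w=2); MST = {1-7(w=2)}
step 2: add edge 3-6 (w=2); MST = {1-7(w=2) 3-6(w=2)}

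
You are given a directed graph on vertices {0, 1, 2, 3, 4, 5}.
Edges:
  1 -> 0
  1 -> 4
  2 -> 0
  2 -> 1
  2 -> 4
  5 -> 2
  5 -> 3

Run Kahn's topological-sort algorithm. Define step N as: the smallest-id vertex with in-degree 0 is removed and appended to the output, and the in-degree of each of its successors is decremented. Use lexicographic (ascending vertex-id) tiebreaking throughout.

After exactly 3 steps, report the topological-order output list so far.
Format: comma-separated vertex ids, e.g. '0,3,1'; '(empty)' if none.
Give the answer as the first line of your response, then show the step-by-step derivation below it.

5,2,1

step 1: output 5; order=[5]; indeg=(2,1,0,0,2,0)
step 2: output 2; order=[5,2]; indeg=(1,0,0,0,1,0)
step 3: output 1; order=[5,2,1]; indeg=(0,0,0,0,0,0)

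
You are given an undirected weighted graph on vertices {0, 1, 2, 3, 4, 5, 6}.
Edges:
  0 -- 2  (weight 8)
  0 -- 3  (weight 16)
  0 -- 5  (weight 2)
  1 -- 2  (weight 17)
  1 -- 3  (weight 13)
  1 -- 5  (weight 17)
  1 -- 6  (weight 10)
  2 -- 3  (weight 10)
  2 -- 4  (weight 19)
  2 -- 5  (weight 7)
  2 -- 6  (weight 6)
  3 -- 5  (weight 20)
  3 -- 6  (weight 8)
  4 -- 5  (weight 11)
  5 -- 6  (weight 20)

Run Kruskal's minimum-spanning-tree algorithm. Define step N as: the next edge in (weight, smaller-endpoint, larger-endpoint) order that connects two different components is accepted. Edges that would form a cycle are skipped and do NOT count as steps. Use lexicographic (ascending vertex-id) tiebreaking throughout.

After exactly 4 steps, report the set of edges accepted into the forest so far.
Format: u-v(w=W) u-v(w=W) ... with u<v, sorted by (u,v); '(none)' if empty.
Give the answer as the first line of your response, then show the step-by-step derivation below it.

0-5(w=2) 2-5(w=7) 2-6(w=6) 3-6(w=8)

step 1: add edge 0-5 (w=2); MST = {0-5(w=2)}
step 2: add edge 2-6 (w=6); MST = {0-5(w=2) 2-6(w=6)}
step 3: add edge 2-5 (w=7); MST = {0-5(w=2) 2-5(w=7) 2-6(w=6)}
step 4: add edge 3-6 (w=8); MST = {0-5(w=2) 2-5(w=7) 2-6(w=6) 3-6(w=8)}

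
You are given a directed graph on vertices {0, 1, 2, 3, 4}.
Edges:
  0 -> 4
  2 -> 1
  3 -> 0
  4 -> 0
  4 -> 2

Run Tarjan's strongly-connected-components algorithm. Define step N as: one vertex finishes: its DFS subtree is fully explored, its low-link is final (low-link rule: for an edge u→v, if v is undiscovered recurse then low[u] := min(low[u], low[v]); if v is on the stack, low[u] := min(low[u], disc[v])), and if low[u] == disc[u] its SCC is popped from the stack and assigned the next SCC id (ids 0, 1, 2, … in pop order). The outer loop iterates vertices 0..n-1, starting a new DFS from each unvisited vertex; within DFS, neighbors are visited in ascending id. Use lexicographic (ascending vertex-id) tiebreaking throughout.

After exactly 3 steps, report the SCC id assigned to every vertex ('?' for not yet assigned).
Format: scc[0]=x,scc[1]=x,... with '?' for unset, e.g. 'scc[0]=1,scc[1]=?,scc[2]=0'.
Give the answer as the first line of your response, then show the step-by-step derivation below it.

scc[0]=?,scc[1]=0,scc[2]=1,scc[3]=?,scc[4]=?

step 1: low=(low[0]=0,low[1]=3,low[2]=2,low[3]=?,low[4]=0); scc=(scc[0]=?,scc[1]=0,scc[2]=?,scc[3]=?,scc[4]=?)
step 2: low=(low[0]=0,low[1]=3,low[2]=2,low[3]=?,low[4]=0); scc=(scc[0]=?,scc[1]=0,scc[2]=1,scc[3]=?,scc[4]=?)
step 3: low=(low[0]=0,low[1]=3,low[2]=2,low[3]=?,low[4]=0); scc=(scc[0]=?,scc[1]=0,scc[2]=1,scc[3]=?,scc[4]=?)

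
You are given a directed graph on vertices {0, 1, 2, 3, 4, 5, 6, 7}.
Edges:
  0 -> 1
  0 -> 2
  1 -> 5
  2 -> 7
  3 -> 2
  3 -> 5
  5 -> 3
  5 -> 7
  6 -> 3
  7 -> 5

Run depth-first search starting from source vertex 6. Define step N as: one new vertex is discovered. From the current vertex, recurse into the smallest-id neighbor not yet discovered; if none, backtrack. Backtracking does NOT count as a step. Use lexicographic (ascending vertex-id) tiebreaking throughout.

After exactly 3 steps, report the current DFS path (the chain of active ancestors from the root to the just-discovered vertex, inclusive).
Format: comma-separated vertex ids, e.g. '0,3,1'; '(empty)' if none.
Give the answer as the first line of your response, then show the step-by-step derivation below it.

6,3,2

step 1: discover 6; path=6; order=6
step 2: discover 3; path=6>3; order=6,3
step 3: discover 2; path=6>3>2; order=6,3,2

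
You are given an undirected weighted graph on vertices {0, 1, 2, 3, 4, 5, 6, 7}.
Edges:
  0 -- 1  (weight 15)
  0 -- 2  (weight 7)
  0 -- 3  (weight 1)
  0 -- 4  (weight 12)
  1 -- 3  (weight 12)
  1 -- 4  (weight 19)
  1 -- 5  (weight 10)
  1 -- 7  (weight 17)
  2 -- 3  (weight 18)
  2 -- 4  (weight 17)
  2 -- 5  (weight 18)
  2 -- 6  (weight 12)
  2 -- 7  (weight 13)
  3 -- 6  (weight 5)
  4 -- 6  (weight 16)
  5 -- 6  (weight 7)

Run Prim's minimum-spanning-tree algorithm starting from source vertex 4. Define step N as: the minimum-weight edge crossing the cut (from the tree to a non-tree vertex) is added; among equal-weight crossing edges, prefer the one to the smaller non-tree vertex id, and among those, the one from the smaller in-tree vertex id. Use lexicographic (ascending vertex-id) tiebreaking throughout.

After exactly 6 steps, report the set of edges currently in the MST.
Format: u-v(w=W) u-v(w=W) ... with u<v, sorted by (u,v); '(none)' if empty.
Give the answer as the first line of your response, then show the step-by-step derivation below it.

0-2(w=7) 0-3(w=1) 0-4(w=12) 1-5(w=10) 3-6(w=5) 5-6(w=7)

step 1: add edge 0-4 (w=12); MST = {0-4(w=12)}
step 2: add edge 0-3 (w=1); MST = {0-3(w=1) 0-4(w=12)}
step 3: add edge 3-6 (w=5); MST = {0-3(w=1) 0-4(w=12) 3-6(w=5)}
step 4: add edge 0-2 (w=7); MST = {0-2(w=7) 0-3(w=1) 0-4(w=12) 3-6(w=5)}
step 5: add edge 5-6 (w=7); MST = {0-2(w=7) 0-3(w=1) 0-4(w=12) 3-6(w=5) 5-6(w=7)}
step 6: add edge 1-5 (w=10); MST = {0-2(w=7) 0-3(w=1) 0-4(w=12) 1-5(w=10) 3-6(w=5) 5-6(w=7)}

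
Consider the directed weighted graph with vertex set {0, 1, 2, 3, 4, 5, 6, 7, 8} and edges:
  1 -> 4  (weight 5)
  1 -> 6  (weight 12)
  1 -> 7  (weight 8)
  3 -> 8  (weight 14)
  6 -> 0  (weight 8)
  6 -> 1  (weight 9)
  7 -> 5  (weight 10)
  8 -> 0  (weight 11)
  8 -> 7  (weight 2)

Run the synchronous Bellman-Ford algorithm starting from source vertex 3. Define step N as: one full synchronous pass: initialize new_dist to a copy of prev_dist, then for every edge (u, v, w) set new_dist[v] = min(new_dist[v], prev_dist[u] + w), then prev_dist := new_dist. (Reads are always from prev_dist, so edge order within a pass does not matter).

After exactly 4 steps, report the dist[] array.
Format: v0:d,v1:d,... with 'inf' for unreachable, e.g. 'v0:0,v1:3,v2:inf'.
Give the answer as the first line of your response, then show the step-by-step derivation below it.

v0:25,v1:inf,v2:inf,v3:0,v4:inf,v5:26,v6:inf,v7:16,v8:14

step 1: dist = v0:inf,v1:inf,v2:inf,v3:0,v4:inf,v5:inf,v6:inf,v7:inf,v8:14
step 2: dist = v0:25,v1:inf,v2:inf,v3:0,v4:inf,v5:inf,v6:inf,v7:16,v8:14
step 3: dist = v0:25,v1:inf,v2:inf,v3:0,v4:inf,v5:26,v6:inf,v7:16,v8:14
step 4: dist = v0:25,v1:inf,v2:inf,v3:0,v4:inf,v5:26,v6:inf,v7:16,v8:14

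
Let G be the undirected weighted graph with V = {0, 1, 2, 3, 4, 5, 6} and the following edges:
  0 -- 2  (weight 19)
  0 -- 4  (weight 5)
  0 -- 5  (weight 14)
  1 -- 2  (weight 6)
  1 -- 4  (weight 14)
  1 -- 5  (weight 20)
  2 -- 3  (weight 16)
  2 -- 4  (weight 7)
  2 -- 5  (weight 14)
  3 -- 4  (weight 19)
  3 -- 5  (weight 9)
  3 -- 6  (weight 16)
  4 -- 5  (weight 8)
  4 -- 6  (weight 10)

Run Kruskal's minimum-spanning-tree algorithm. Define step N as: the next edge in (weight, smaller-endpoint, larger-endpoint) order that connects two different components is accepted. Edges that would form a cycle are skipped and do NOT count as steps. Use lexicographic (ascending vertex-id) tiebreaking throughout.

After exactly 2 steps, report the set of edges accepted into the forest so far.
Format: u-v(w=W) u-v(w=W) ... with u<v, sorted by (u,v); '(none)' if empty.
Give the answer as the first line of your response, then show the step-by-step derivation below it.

0-4(w=5) 1-2(w=6)

step 1: add edge 0-4 (w=5); MST = {0-4(w=5)}
step 2: add edge 1-2 (w=6); MST = {0-4(w=5) 1-2(w=6)}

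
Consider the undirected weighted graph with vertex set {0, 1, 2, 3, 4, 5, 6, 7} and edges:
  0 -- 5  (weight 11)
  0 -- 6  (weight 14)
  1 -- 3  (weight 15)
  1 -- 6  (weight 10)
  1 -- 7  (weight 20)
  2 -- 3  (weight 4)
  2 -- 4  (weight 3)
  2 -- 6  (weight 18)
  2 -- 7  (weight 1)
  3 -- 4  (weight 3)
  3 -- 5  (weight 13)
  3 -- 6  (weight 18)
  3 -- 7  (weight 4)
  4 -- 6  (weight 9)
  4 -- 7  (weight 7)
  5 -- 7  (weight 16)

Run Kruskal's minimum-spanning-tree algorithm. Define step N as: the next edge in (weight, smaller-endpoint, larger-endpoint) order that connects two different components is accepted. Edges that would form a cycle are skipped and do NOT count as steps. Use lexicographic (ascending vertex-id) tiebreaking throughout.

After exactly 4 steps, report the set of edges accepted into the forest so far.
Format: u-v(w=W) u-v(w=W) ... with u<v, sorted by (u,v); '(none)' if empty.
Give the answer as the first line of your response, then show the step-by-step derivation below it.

2-4(w=3) 2-7(w=1) 3-4(w=3) 4-6(w=9)

step 1: add edge 2-7 (w=1); MST = {2-7(w=1)}
step 2: add edge 2-4 (w=3); MST = {2-4(w=3) 2-7(w=1)}
step 3: add edge 3-4 (w=3); MST = {2-4(w=3) 2-7(w=1) 3-4(w=3)}
step 4: add edge 4-6 (w=9); MST = {2-4(w=3) 2-7(w=1) 3-4(w=3) 4-6(w=9)}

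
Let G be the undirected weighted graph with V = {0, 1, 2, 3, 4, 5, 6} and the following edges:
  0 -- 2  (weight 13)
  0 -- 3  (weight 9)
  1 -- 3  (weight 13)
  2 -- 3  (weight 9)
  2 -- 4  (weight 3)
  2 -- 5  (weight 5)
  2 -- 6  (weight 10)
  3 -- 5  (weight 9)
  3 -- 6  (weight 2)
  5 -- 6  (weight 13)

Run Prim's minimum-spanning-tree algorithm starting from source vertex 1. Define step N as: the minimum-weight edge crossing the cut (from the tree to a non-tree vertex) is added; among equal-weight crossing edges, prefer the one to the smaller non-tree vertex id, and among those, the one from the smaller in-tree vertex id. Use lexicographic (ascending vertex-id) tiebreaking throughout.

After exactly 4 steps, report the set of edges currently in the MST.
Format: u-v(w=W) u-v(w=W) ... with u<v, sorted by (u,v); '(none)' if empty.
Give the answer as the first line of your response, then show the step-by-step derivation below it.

0-3(w=9) 1-3(w=13) 2-3(w=9) 3-6(w=2)

step 1: add edge 1-3 (w=13); MST = {1-3(w=13)}
step 2: add edge 3-6 (w=2); MST = {1-3(w=13) 3-6(w=2)}
step 3: add edge 0-3 (w=9); MST = {0-3(w=9) 1-3(w=13) 3-6(w=2)}
step 4: add edge 2-3 (w=9); MST = {0-3(w=9) 1-3(w=13) 2-3(w=9) 3-6(w=2)}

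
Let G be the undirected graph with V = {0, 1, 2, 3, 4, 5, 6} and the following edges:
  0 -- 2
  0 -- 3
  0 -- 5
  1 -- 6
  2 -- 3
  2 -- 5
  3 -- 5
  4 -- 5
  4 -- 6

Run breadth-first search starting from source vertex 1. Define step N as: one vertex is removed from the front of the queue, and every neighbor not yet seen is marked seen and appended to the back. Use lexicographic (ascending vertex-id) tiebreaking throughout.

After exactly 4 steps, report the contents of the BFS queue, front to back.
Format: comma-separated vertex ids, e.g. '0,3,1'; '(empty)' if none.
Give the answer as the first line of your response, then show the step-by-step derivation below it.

0,2,3

step 1: dequeue 1; queue=[6]; order=1
step 2: dequeue 6; queue=[4]; order=1,6
step 3: dequeue 4; queue=[5]; order=1,6,4
step 4: dequeue 5; queue=[0,2,3]; order=1,6,4,5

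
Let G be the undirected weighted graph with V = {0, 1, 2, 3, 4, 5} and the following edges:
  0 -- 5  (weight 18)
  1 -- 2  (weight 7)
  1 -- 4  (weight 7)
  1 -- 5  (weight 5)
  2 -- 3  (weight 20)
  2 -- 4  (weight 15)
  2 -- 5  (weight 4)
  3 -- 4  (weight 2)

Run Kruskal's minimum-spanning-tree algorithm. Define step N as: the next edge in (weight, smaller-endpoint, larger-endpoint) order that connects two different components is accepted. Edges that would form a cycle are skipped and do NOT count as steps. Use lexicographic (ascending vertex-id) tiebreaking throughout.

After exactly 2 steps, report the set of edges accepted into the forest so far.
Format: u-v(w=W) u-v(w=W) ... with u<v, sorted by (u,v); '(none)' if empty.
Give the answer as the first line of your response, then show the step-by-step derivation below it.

2-5(w=4) 3-4(w=2)

step 1: add edge 3-4 (w=2); MST = {3-4(w=2)}
step 2: add edge 2-5 (w=4); MST = {2-5(w=4) 3-4(w=2)}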